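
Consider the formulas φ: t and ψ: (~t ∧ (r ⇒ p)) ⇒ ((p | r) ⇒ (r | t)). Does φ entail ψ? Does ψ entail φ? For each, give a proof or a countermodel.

(←) This fails. Under r = F, p = F, t = F, the left side is false but the right side is true.

(→) Assume the antecedent. If r is true, the consequent reduces to true regardless of the other variables. If r is false, the antecedent forces (r = F, p = F, t = T) or (r = F, p = T, t = T), and the consequent holds there. Either way the consequent holds.

Only the forward implication holds.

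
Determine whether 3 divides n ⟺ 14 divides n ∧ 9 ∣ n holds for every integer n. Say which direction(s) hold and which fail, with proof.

[⇒] This fails: take n = 3. Certainly 3 ∣ 3, but 14 ∤ 3.

[⇐] Suppose 14 ∣ n and 9 ∣ n. Any common multiple of 14 and 9 is a multiple of their lcm; here gcd(14, 9) = 1, so lcm(14, 9) = 14·9 = 126, so 126 ∣ n. Since 3 ∣ 126, it follows that 3 ∣ n.

(⇒) fails; (⇐) holds.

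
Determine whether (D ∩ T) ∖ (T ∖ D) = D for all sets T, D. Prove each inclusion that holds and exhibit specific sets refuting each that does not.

(⟸) This inclusion fails. Take T = ∅, D = {1}; then 1 ∈ D but 1 ∉ (D ∩ T) ∖ (T ∖ D).

(⟹) Let x ∈ (D ∩ T) ∖ (T ∖ D). Then x ∈ T ∩ D, from which x ∈ D.

Only the forward inclusion holds.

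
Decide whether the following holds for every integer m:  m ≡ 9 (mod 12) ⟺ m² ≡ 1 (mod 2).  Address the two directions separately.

The forward direction holds; the converse fails.

(⇐) This fails: take m = 1. Then 1² = 1 ≡ 1 (mod 2), yet 1 ≡ 1 (mod 12), not 9.

(⇒) Suppose m ≡ 9 (mod 12). Then m² ≡ 9² = 81 (mod 12), and since 2 ∣ 12, also m² ≡ 1 (mod 2).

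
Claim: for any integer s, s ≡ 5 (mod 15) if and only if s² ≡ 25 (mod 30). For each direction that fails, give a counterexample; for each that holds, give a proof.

(⇒) fails and (⇐) fails.

(→) This fails: take s = 20. Then 20 ≡ 5 (mod 15), but 20² = 400 ≡ 10 (mod 30), not 25.

(←) This fails: take s = 25. Then 25² = 625 ≡ 25 (mod 30), yet 25 ≡ 10 (mod 15), not 5.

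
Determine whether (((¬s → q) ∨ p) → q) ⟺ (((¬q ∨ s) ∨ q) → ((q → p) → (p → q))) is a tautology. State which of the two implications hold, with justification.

Only the forward implication holds.

(→) Assume the antecedent. If p is true, the antecedent forces (s = F, p = T, q = T) or (s = T, p = T, q = T), and the consequent holds there. If p is false, the consequent reduces to true regardless of the other variables. Either way the consequent holds.

(←) This fails. Under s = T, p = F, q = F, the left side is false but the right side is true.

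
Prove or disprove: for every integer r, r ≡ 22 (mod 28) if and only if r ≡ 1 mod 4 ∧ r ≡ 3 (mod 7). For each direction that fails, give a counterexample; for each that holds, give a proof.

(⟹) This fails: r = 22 gives 22 ≡ 22 (mod 28) but 22 ≡ 2 (mod 4), so the conjunction on the right does not hold.

(⟸) This fails: r = 17 satisfies both congruences on the right (17 ≡ 1 mod 4 and 17 ≡ 3 mod 7) yet 17 ≡ 17 (mod 28), not 22.

Both directions fail.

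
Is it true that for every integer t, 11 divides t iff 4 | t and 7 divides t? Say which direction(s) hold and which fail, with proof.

Both directions fail.

Forward direction. This fails: take t = 11. Certainly 11 ∣ 11, but 4 ∤ 11.

Converse. This fails: take t = 28. Both 4 ∣ 28 and 7 ∣ 28, yet 28 is not a multiple of 11 (since 28 = 2·11 + 6), so 11 ∤ 28.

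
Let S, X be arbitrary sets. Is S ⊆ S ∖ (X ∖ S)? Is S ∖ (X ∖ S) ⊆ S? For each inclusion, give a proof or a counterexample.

The two sets are equal.

(⊆) Let x ∈ S. Then either x ∈ S and x ∉ X; or x ∈ S ∩ X. In each case x ∈ S ∖ (X ∖ S), so S ⊆ S ∖ (X ∖ S).

(⊇) Let x ∈ S ∖ (X ∖ S). Then either x ∈ S and x ∉ X; or x ∈ S ∩ X. In each case x ∈ S, so S ∖ (X ∖ S) ⊆ S.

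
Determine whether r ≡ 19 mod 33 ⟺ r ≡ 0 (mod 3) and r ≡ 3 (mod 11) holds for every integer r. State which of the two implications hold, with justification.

(⇒) fails and (⇐) fails.

(→) This fails: r = 19 gives 19 ≡ 19 (mod 33) but 19 ≡ 1 (mod 3), so the conjunction on the right does not hold.

(←) This fails: r = 3 satisfies both congruences on the right (3 ≡ 0 mod 3 and 3 ≡ 3 mod 11) yet 3 ≡ 3 (mod 33), not 19.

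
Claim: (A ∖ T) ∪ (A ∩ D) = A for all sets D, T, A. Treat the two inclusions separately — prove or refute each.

(⟹) Let x ∈ (A ∖ T) ∪ (A ∩ D). Then either x ∈ A and x ∉ D, T; or x ∈ D ∩ A and x ∉ T; or x ∈ D ∩ T ∩ A. In each case x ∈ A, so (A ∖ T) ∪ (A ∩ D) ⊆ A.

(⟸) This inclusion fails. Take D = ∅, T = {1}, A = {1}; then 1 ∈ A but 1 ∉ (A ∖ T) ∪ (A ∩ D).

Only the forward inclusion holds.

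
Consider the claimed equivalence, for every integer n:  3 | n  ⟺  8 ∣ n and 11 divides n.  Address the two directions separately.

Both directions fail.

Forward direction. This fails: take n = 3. Certainly 3 ∣ 3, but 8 ∤ 3.

Converse. This fails: take n = 88. Both 8 ∣ 88 and 11 ∣ 88, yet 88 is not a multiple of 3 (since 88 = 29·3 + 1), so 3 ∤ 88.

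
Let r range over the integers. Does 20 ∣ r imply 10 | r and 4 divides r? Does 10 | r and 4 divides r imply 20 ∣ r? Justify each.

Equivalent; both directions hold.

(→) If 20 ∣ r, write r = 20q. Since 20 = 2·10, r = 10·(2q), so 10 ∣ r; and since 20 = 5·4, r = 4·(5q), so 4 ∣ r.

(←) Suppose 10 ∣ r and 4 ∣ r. Any common multiple of 10 and 4 is a multiple of their lcm; here lcm(10, 4) = 10·4/gcd(10, 4) = 40/2 = 20, so 20 ∣ r.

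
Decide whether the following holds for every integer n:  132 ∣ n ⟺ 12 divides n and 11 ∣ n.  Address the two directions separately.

(→) If 132 ∣ n, write n = 132q. Since 132 = 11·12, n = 12·(11q), so 12 ∣ n; and since 132 = 12·11, n = 11·(12q), so 11 ∣ n.

(←) Suppose 12 ∣ n and 11 ∣ n. Any common multiple of 12 and 11 is a multiple of their lcm; here gcd(12, 11) = 1, so lcm(12, 11) = 12·11 = 132, so 132 ∣ n.

Both directions hold.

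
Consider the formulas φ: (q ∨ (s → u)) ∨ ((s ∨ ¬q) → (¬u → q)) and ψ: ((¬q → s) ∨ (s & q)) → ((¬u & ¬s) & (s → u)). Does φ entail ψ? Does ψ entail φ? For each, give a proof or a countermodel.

Not equivalent: only (⇐) holds.

Forward direction. This fails. Under u = T, q = T, s = F, the left side is true but the right side is false.

Converse. Assume the antecedent. If u is true, the consequent reduces to true regardless of the other variables. If u is false, the antecedent forces (u = F, q = F, s = F) or (u = F, q = T, s = F), and the consequent holds there. Either way the consequent holds.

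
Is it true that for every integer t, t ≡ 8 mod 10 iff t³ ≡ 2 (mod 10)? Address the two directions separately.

The biconditional holds.

(⇒) Suppose t ≡ 8 mod 10. Write t = 10j + 8. Then (10j + 8)³ = 1000j³ + 2400j² + 1920j + 512 = 10(100j³ + 240j² + 192j + 51) + 2, so t³ ≡ 2 (mod 10).

(⇐) For the converse, argue contrapositively. If t ≢ 8 (mod 10), then t is congruent to one of 0, 1, 2, 3, 4, 5, 6, 7, 9 modulo 10, and these give t³ ≡ 0, 1, 8, 7, 4, 5, 6, 3, 9 respectively — never 2.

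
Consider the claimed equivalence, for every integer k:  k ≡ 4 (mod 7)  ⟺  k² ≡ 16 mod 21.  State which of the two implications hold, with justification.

Forward direction. This fails: take k = 18. Then 18 ≡ 4 (mod 7), but 18² = 324 ≡ 9 (mod 21), not 16.

Converse. This fails: take k = 10. Then 10² = 100 ≡ 16 (mod 21), yet 10 ≡ 3 (mod 7), not 4.

Neither direction holds.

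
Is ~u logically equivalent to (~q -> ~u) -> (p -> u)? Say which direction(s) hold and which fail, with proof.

(⇒) This fails. Under u = F, p = T, q = F, the left side is true but the right side is false.

(⇐) This fails. Under u = T, p = F, q = F, the left side is false but the right side is true.

(⇒) fails and (⇐) fails.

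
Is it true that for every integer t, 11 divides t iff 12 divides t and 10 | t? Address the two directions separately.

Forward direction. This fails: take t = 11. Certainly 11 ∣ 11, but 12 ∤ 11.

Converse. This fails: take t = 60. Both 12 ∣ 60 and 10 ∣ 60, yet 60 is not a multiple of 11 (since 60 = 5·11 + 5), so 11 ∤ 60.

(⇒) fails and (⇐) fails.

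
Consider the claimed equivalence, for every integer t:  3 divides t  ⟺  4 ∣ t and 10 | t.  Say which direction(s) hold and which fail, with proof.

(⇒) This fails: take t = 3. Certainly 3 ∣ 3, but 4 ∤ 3.

(⇐) This fails: take t = 20. Both 4 ∣ 20 and 10 ∣ 20, yet 20 is not a multiple of 3 (since 20 = 6·3 + 2), so 3 ∤ 20.

Both directions fail.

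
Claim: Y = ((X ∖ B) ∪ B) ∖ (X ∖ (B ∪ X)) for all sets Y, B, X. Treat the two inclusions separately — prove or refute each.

(⊆) This inclusion fails. Take Y = {1}, B = ∅, X = ∅; then 1 ∈ Y but 1 ∉ ((X ∖ B) ∪ B) ∖ (X ∖ (B ∪ X)).

(⊇) This inclusion fails. Take Y = ∅, B = {1}, X = ∅; then 1 ∈ ((X ∖ B) ∪ B) ∖ (X ∖ (B ∪ X)) but 1 ∉ Y.

Neither inclusion holds.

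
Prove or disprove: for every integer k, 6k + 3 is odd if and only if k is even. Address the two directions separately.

The forward direction fails; the converse holds.

[⇒] This fails: take k = 5. Then 6k + 3 = 33, which is odd, yet k = 5 is odd, not even.

[⇐] Suppose k is even. Since 6 is even, 6k is even for every k, so 6k + 3 has the same parity as 3, which is odd. Hence 6k + 3 is odd.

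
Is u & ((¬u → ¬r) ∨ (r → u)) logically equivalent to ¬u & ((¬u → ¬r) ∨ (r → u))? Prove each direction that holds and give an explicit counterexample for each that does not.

(⟹) This fails. Under r = F, u = T, the left side is true but the right side is false.

(⟸) This fails. Under r = F, u = F, the left side is false but the right side is true.

Neither direction holds.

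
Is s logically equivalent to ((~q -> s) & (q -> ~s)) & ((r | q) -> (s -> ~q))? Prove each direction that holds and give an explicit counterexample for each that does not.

(⇒) This fails. Under r = F, s = T, q = T, the left side is true but the right side is false.

(⇐) This fails. Under r = F, s = F, q = T, the left side is false but the right side is true.

Neither implication holds.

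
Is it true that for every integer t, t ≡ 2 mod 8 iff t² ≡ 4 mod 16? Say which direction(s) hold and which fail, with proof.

The forward direction holds; the converse fails.

Forward direction. Suppose t ≡ 2 (mod 8). Working modulo 16, t ∈ {2, 10}; for each such r, r² ≡ 4 (mod 16).

Converse. This fails: take t = 6. Then 6² = 36 ≡ 4 (mod 16), yet 6 ≡ 6 (mod 8), not 2.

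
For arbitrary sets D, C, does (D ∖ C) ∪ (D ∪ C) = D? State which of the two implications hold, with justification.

(⟸) Let x ∈ D. Then either x ∈ D and x ∉ C; or x ∈ D ∩ C. In each case x ∈ (D ∖ C) ∪ (D ∪ C), so D ⊆ (D ∖ C) ∪ (D ∪ C).

(⟹) This inclusion fails. Take D = ∅, C = {1}; then 1 ∈ (D ∖ C) ∪ (D ∪ C) but 1 ∉ D.

Only the reverse inclusion holds.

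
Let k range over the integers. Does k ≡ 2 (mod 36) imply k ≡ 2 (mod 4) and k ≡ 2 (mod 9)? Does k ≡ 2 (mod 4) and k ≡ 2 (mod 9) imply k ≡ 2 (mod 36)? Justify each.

(⇒) Suppose k ≡ 2 (mod 36); write k = 36j + 2. Since 4 ∣ 36, reducing mod 4 gives k ≡ 2 (mod 4); since 9 ∣ 36, reducing mod 9 gives k ≡ 2 (mod 9).

(⇐) Conversely, if k ≡ 2 (mod 4) and k ≡ 2 (mod 9), then by the Chinese remainder theorem k ≡ 2 (mod 36). This is exactly k ≡ 2 (mod 36).

Equivalent; both directions hold.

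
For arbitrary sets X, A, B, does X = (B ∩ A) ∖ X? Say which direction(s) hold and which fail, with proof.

(⊆) fails and (⊇) fails.

Forward inclusion. This inclusion fails. Take X = {1}, A = ∅, B = ∅; then 1 ∈ X but 1 ∉ (B ∩ A) ∖ X.

Reverse inclusion. This inclusion fails. Take X = ∅, A = {1}, B = {1}; then 1 ∈ (B ∩ A) ∖ X but 1 ∉ X.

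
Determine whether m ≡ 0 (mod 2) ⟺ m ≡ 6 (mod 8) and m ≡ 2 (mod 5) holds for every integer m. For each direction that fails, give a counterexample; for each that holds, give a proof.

Not equivalent: only (⇐) holds.

(⟹) This fails: m = 0 gives 0 ≡ 0 (mod 2) but 0 ≡ 0 (mod 8), so the conjunction on the right does not hold.

(⟸) Conversely, if m ≡ 6 (mod 8) and m ≡ 2 (mod 5), then by the Chinese remainder theorem m ≡ 22 (mod 40). Since 22 ≡ 0 (mod 2) and 2 ∣ 40, we get m ≡ 0 (mod 2).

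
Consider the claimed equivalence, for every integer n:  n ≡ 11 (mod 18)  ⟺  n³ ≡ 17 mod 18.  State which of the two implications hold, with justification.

(⇒) Suppose n ≡ 11 (mod 18). Write n = 18j + 11. Then (18j + 11)³ = 5832j³ + 10692j² + 6534j + 1331 = 18(324j³ + 594j² + 363j + 73) + 17, so n³ ≡ 17 (mod 18).

(⇐) This fails: take n = 5. Then 5³ = 125 ≡ 17 (mod 18), yet 5 ≡ 5 (mod 18), not 11.

(⇒) holds; (⇐) fails.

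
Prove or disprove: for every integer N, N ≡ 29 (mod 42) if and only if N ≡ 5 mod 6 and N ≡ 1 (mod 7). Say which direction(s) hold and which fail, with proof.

Both directions hold; the statement is true.

(→) Suppose N ≡ 29 (mod 42); write N = 42j + 29. Since 6 ∣ 42, reducing mod 6 gives N ≡ 29 ≡ 5 (mod 6); since 7 ∣ 42, reducing mod 7 gives N ≡ 29 ≡ 1 (mod 7).

(←) Conversely, if N ≡ 5 (mod 6) and N ≡ 1 (mod 7), then by the Chinese remainder theorem N ≡ 29 (mod 42). This is exactly N ≡ 29 (mod 42).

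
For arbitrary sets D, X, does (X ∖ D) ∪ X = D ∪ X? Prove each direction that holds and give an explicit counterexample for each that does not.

The sets are not equal: only the forward inclusion holds.

Forward inclusion. Let x ∈ (X ∖ D) ∪ X. Then either x ∈ X and x ∉ D; or x ∈ D ∩ X. In each case x ∈ D ∪ X, so (X ∖ D) ∪ X ⊆ D ∪ X.

Reverse inclusion. This inclusion fails. Take D = {1}, X = ∅; then 1 ∈ D ∪ X but 1 ∉ (X ∖ D) ∪ X.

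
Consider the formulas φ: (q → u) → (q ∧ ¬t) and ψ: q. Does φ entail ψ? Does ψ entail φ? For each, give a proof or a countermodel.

Only the forward implication holds.

Converse. This fails. Under q = T, t = T, u = T, the left side is false but the right side is true.

Forward direction. Assume the antecedent. If q is true, q reduces to true regardless of the other variables. If q is false, the antecedent cannot hold. Either way q holds.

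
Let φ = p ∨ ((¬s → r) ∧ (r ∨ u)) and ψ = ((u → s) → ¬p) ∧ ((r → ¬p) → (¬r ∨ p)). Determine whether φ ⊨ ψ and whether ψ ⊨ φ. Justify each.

(⇒) fails and (⇐) fails.

(⟹) This fails. Under s = F, r = T, p = F, u = F, the left side is true but the right side is false.

(⟸) This fails. Under s = F, r = F, p = F, u = F, the left side is false but the right side is true.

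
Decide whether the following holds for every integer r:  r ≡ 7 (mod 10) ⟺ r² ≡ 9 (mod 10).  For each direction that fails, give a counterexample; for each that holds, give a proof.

The forward direction holds; the converse fails.

(⇒) Suppose r ≡ 7 (mod 10). Write r = 10j + 7. Then (10j + 7)² = 100j² + 140j + 49 = 10(10j² + 14j + 4) + 9, so r² ≡ 9 (mod 10).

(⇐) This fails: take r = 3. Then 3² = 9 ≡ 9 (mod 10), yet 3 ≡ 3 (mod 10), not 7.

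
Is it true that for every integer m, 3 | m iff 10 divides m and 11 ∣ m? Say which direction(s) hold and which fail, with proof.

(→) This fails: take m = 3. Certainly 3 ∣ 3, but 10 ∤ 3.

(←) This fails: take m = 110. Both 10 ∣ 110 and 11 ∣ 110, yet 110 is not a multiple of 3 (since 110 = 36·3 + 2), so 3 ∤ 110.

Both directions fail.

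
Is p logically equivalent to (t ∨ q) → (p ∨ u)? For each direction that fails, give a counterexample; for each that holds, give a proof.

Only the forward direction holds.

(⇒) Assume the antecedent. If p is true, (t ∨ q) → (p ∨ u) reduces to true regardless of the other variables. If p is false, the antecedent cannot hold. Either way (t ∨ q) → (p ∨ u) holds.

(⇐) This fails. Under q = F, t = F, p = F, u = F, the left side is false but the right side is true.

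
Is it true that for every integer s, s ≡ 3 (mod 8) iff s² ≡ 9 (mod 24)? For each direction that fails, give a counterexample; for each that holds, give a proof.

Forward direction. This fails: take s = 11. Then 11 ≡ 3 (mod 8), but 11² = 121 ≡ 1 (mod 24), not 9.

Converse. This fails: take s = 9. Then 9² = 81 ≡ 9 (mod 24), yet 9 ≡ 1 (mod 8), not 3.

Both directions fail.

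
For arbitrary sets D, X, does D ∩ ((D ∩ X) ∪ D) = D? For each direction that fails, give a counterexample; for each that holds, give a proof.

The two sets are equal.

Forward inclusion. Let x ∈ D ∩ ((D ∩ X) ∪ D). Then either x ∈ D and x ∉ X; or x ∈ D ∩ X. In each case x ∈ D, so D ∩ ((D ∩ X) ∪ D) ⊆ D.

Reverse inclusion. Let x ∈ D. Then either x ∈ D and x ∉ X; or x ∈ D ∩ X. In each case x ∈ D ∩ ((D ∩ X) ∪ D), so D ⊆ D ∩ ((D ∩ X) ∪ D).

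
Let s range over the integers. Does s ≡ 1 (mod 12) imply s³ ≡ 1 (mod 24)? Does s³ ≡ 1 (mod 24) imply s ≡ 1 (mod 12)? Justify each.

Only the converse holds.

(⟹) This fails: take s = 13. Then 13 ≡ 1 (mod 12), but 13³ = 2197 ≡ 13 (mod 24), not 1.

(⟸) Conversely, the residues r modulo 24 with r³ ≡ 1 (mod 24) are exactly {1}, and each is ≡ 1 (mod 12).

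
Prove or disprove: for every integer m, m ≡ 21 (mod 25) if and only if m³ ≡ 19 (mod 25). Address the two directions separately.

(→) This fails: take m = 21. Then 21 ≡ 21 (mod 25), but 21³ = 9261 ≡ 11 (mod 25), not 19.

(←) This fails: take m = 14. Then 14³ = 2744 ≡ 19 (mod 25), yet 14 ≡ 14 (mod 25), not 21.

Both directions fail.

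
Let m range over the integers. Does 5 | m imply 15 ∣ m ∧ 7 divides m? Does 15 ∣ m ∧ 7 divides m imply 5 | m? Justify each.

(⇐) Suppose 15 ∣ m and 7 ∣ m. Any common multiple of 15 and 7 is a multiple of their lcm; here gcd(15, 7) = 1, so lcm(15, 7) = 15·7 = 105, so 105 ∣ m. Since 5 ∣ 105, it follows that 5 ∣ m.

(⇒) This fails: take m = 5. Certainly 5 ∣ 5, but 15 ∤ 5.

The forward direction fails; the converse holds.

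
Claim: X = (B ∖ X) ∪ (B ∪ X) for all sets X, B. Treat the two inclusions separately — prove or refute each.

(⟸) This inclusion fails. Take X = ∅, B = {1}; then 1 ∈ (B ∖ X) ∪ (B ∪ X) but 1 ∉ X.

(⟹) Let x ∈ X. Then either x ∈ X and x ∉ B; or x ∈ X ∩ B. In each case x ∈ (B ∖ X) ∪ (B ∪ X), so X ⊆ (B ∖ X) ∪ (B ∪ X).

The sets are not equal: only the forward inclusion holds.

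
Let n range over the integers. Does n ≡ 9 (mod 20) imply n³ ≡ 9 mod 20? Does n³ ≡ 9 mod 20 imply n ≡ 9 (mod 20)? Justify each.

The biconditional holds.

Converse. Suppose n³ ≡ 9 (mod 20). The only residue r in {0, …, 19} with r³ ≡ 9 (mod 20) is r = 9, so n ≡ 9 (mod 20).

Forward direction. Suppose n ≡ 9 (mod 20). Write n = 20j + 9. Then (20j + 9)³ = 8000j³ + 10800j² + 4860j + 729 = 20(400j³ + 540j² + 243j + 36) + 9, so n³ ≡ 9 (mod 20).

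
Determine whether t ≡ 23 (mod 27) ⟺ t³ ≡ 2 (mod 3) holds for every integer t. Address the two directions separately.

(⟹) Suppose t ≡ 23 (mod 27). Then t³ ≡ 23³ = 12167 (mod 27), and since 3 ∣ 27, also t³ ≡ 2 (mod 3).

(⟸) This fails: take t = 2. Then 2³ = 8 ≡ 2 (mod 3), yet 2 ≡ 2 (mod 27), not 23.

(⇒) holds; (⇐) fails.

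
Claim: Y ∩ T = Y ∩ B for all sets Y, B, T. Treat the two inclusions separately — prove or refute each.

Both inclusions fail.

(⊆) This inclusion fails. Take Y = {1}, B = ∅, T = {1}; then 1 ∈ Y ∩ T but 1 ∉ Y ∩ B.

(⊇) This inclusion fails. Take Y = {1}, B = {1}, T = ∅; then 1 ∈ Y ∩ B but 1 ∉ Y ∩ T.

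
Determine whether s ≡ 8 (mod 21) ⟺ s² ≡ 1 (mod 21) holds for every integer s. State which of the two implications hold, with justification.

(→) Suppose s ≡ 8 (mod 21). Write s = 21j + 8. Then (21j + 8)² = 441j² + 336j + 64 = 21(21j² + 16j + 3) + 1, so s² ≡ 1 (mod 21).

(←) This fails: take s = 1. Then 1² = 1 ≡ 1 (mod 21), yet 1 ≡ 1 (mod 21), not 8.

Not equivalent: only (⇒) holds.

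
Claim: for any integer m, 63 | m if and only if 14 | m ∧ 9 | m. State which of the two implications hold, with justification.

(⇐) Suppose 14 ∣ m and 9 ∣ m. Any common multiple of 14 and 9 is a multiple of their lcm; here gcd(14, 9) = 1, so lcm(14, 9) = 14·9 = 126, so 126 ∣ m. Since 63 ∣ 126, it follows that 63 ∣ m.

(⇒) This fails: take m = 63. Certainly 63 ∣ 63, but 14 ∤ 63.

The forward direction fails; the converse holds.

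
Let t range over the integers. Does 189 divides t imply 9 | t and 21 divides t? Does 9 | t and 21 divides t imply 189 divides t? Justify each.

(⇒) holds; (⇐) fails.

(⇒) If 189 ∣ t, write t = 189q. Since 189 = 21·9, t = 9·(21q), so 9 ∣ t; and since 189 = 9·21, t = 21·(9q), so 21 ∣ t.

(⇐) This fails: take t = 63. Both 9 ∣ 63 and 21 ∣ 63, yet 63 is not a multiple of 189 (since 63 = 0·189 + 63), so 189 ∤ 63.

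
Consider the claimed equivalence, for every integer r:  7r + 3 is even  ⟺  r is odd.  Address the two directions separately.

(→) Suppose 7r + 3 is even. Since 7 is odd, 7r and r have the same parity, so 7r + 3 ≡ r + 3 (mod 2). As 3 is odd, 7r + 3 is even exactly when r is odd. Thus r is odd.

(←) Conversely, suppose r is odd; write r = 2j + 1. Then 7r + 3 = 7·(2j + 1) + 3 = 2·7j + 10, which is even.

Both implications hold.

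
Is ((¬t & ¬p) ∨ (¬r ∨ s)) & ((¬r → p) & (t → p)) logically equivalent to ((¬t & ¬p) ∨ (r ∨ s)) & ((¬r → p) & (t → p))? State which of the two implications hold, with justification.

(⇒) fails and (⇐) fails.

(⇒) This fails. Under s = F, r = F, t = F, p = T, the left side is true but the right side is false.

(⇐) This fails. Under s = F, r = T, t = F, p = T, the left side is false but the right side is true.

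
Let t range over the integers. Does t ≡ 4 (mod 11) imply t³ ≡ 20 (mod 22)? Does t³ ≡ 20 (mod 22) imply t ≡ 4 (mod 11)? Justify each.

(⟹) This fails: take t = 15. Then 15 ≡ 4 (mod 11), but 15³ = 3375 ≡ 9 (mod 22), not 20.

(⟸) Conversely, the residues r modulo 22 with r³ ≡ 20 (mod 22) are exactly {4}, and each is ≡ 4 (mod 11).

Only the reverse direction holds.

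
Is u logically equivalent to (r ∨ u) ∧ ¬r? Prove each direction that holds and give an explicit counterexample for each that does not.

The forward direction fails; the converse holds.

(→) This fails. Under r = T, u = T, the left side is true but the right side is false.

(←) Assume the antecedent. If r is true, the antecedent cannot hold. If r is false, the antecedent forces (r = F, u = T), and u holds there. Either way u holds.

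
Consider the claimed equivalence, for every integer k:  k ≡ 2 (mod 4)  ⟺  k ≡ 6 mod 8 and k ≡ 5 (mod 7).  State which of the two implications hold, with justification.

Forward direction. This fails: k = 2 gives 2 ≡ 2 (mod 4) but 2 ≡ 2 (mod 8), so the conjunction on the right does not hold.

Converse. If k ≡ 6 (mod 8) and k ≡ 5 (mod 7), then by the Chinese remainder theorem k ≡ 54 (mod 56). Since 54 ≡ 2 (mod 4) and 4 ∣ 56, we get k ≡ 2 (mod 4).

Only the converse holds.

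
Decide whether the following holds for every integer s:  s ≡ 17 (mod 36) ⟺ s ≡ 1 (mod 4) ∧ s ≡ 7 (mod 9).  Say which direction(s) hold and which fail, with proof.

(→) This fails: s = 17 gives 17 ≡ 17 (mod 36) but 17 ≡ 8 (mod 9), so the conjunction on the right does not hold.

(←) This fails: s = 25 satisfies both congruences on the right (25 ≡ 1 mod 4 and 25 ≡ 7 mod 9) yet 25 ≡ 25 (mod 36), not 17.

Both directions fail.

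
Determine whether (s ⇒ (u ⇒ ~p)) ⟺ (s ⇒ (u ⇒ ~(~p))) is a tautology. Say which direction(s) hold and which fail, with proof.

(⇒) This fails. Under p = F, s = T, u = T, the left side is true but the right side is false.

(⇐) This fails. Under p = T, s = T, u = T, the left side is false but the right side is true.

Neither implication holds.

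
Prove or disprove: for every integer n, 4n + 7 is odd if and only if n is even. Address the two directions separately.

[⇒] This fails: take n = 3. Then 4n + 7 = 19, which is odd, yet n = 3 is odd, not even.

[⇐] Suppose n is even. Since 4 is even, 4n is even for every n, so 4n + 7 has the same parity as 7, which is odd. Hence 4n + 7 is odd.

Only the converse holds.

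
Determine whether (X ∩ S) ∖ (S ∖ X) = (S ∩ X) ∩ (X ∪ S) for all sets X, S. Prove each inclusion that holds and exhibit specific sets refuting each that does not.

The two sets are equal.

Forward inclusion. Let x ∈ (X ∩ S) ∖ (S ∖ X). Then x ∈ X ∩ S, from which x ∈ (S ∩ X) ∩ (X ∪ S).

Reverse inclusion. Let x ∈ (S ∩ X) ∩ (X ∪ S). Then x ∈ X ∩ S, from which x ∈ (X ∩ S) ∖ (S ∖ X).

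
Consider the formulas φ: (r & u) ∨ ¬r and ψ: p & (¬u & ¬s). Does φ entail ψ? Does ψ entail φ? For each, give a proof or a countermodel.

Neither direction holds.

(⇒) This fails. Under u = F, s = F, r = F, p = F, the left side is true but the right side is false.

(⇐) This fails. Under u = F, s = F, r = T, p = T, the left side is false but the right side is true.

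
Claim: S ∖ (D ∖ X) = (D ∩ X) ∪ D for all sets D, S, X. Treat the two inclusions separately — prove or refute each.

(⊆) This inclusion fails. Take D = ∅, S = {1}, X = ∅; then 1 ∈ S ∖ (D ∖ X) but 1 ∉ (D ∩ X) ∪ D.

(⊇) This inclusion fails. Take D = {1}, S = ∅, X = ∅; then 1 ∈ (D ∩ X) ∪ D but 1 ∉ S ∖ (D ∖ X).

Both inclusions fail.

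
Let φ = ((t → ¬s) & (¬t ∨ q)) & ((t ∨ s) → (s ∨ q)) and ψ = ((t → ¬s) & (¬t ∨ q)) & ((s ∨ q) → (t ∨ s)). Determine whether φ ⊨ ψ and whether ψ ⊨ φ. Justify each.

Only the converse holds.

(⇒) This fails. Under q = T, s = F, t = F, the left side is true but the right side is false.

(⇐) Assume the antecedent. If q is true, the antecedent forces (q = T, s = T, t = F) or (q = T, s = F, t = T), and the consequent holds there. If q is false, the antecedent forces (q = F, s = F, t = F) or (q = F, s = T, t = F), and the consequent holds there. Either way the consequent holds.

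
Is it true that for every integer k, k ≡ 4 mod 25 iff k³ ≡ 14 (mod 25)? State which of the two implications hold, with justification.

[⇒] Suppose k ≡ 4 mod 25. Write k = 25j + 4. Then (25j + 4)³ = 15625j³ + 7500j² + 1200j + 64 = 25(625j³ + 300j² + 48j + 2) + 14, so k³ ≡ 14 (mod 25).

[⇐] Conversely, suppose k³ ≡ 14 (mod 25). The only residue r in {0, …, 24} with r³ ≡ 14 (mod 25) is r = 4, so k ≡ 4 (mod 25).

Both directions hold.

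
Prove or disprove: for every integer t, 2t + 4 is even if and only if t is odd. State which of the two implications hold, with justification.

Not equivalent: only (⇐) holds.

(⇒) This fails: take t = 0. Then 2t + 4 = 4, which is even, yet t = 0 is even, not odd.

(⇐) Suppose t is odd. Since 2 is even, 2t is even for every t, so 2t + 4 has the same parity as 4, which is even. Hence 2t + 4 is even.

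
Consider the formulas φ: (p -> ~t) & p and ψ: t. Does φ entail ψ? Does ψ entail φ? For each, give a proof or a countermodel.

(⟹) This fails. Under p = T, t = F, the left side is true but the right side is false.

(⟸) This fails. Under p = F, t = T, the left side is false but the right side is true.

(⇒) fails and (⇐) fails.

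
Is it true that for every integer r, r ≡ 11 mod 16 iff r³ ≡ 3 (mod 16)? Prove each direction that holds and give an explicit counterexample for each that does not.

Both directions hold.

Forward direction. Suppose r ≡ 11 mod 16. Write r = 16j + 11. Then (16j + 11)³ = 4096j³ + 8448j² + 5808j + 1331 = 16(256j³ + 528j² + 363j + 83) + 3, so r³ ≡ 3 (mod 16).

Converse. Suppose r³ ≡ 3 (mod 16). The only residue r in {0, …, 15} with r³ ≡ 3 (mod 16) is r = 11, so r ≡ 11 (mod 16).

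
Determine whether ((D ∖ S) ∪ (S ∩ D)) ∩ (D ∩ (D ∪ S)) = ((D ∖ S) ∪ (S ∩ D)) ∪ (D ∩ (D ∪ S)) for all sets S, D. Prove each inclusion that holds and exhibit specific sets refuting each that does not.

(⊆) Let x ∈ ((D ∖ S) ∪ (S ∩ D)) ∩ (D ∩ (D ∪ S)). Then either x ∈ D and x ∉ S; or x ∈ S ∩ D. In each case x ∈ ((D ∖ S) ∪ (S ∩ D)) ∪ (D ∩ (D ∪ S)), so ((D ∖ S) ∪ (S ∩ D)) ∩ (D ∩ (D ∪ S)) ⊆ ((D ∖ S) ∪ (S ∩ D)) ∪ (D ∩ (D ∪ S)).

(⊇) Let x ∈ ((D ∖ S) ∪ (S ∩ D)) ∪ (D ∩ (D ∪ S)). Then either x ∈ D and x ∉ S; or x ∈ S ∩ D. In each case x ∈ ((D ∖ S) ∪ (S ∩ D)) ∩ (D ∩ (D ∪ S)), so ((D ∖ S) ∪ (S ∩ D)) ∪ (D ∩ (D ∪ S)) ⊆ ((D ∖ S) ∪ (S ∩ D)) ∩ (D ∩ (D ∪ S)).

The two sets are equal.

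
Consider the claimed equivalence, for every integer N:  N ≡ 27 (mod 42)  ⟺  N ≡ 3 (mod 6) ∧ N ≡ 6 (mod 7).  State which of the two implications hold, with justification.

Equivalent; both directions hold.

[⇒] Suppose N ≡ 27 (mod 42); write N = 42j + 27. Since 6 ∣ 42, reducing mod 6 gives N ≡ 27 ≡ 3 (mod 6); since 7 ∣ 42, reducing mod 7 gives N ≡ 27 ≡ 6 (mod 7).

[⇐] Conversely, if N ≡ 3 (mod 6) and N ≡ 6 (mod 7), then by the Chinese remainder theorem N ≡ 27 (mod 42). This is exactly N ≡ 27 (mod 42).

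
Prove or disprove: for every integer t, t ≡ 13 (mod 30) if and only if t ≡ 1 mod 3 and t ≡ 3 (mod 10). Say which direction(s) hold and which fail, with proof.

The biconditional holds.

(⇒) Suppose t ≡ 13 (mod 30); write t = 30j + 13. Since 3 ∣ 30, reducing mod 3 gives t ≡ 13 ≡ 1 (mod 3); since 10 ∣ 30, reducing mod 10 gives t ≡ 13 ≡ 3 (mod 10).

(⇐) Conversely, if t ≡ 1 (mod 3) and t ≡ 3 (mod 10), then by the Chinese remainder theorem t ≡ 13 (mod 30). This is exactly t ≡ 13 (mod 30).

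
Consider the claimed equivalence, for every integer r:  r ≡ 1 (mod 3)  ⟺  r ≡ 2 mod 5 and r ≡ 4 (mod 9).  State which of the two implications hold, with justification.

(→) This fails: r = 1 gives 1 ≡ 1 (mod 3) but 1 ≡ 1 (mod 5), so the conjunction on the right does not hold.

(←) Conversely, if r ≡ 2 (mod 5) and r ≡ 4 (mod 9), then by the Chinese remainder theorem r ≡ 22 (mod 45). Since 22 ≡ 1 (mod 3) and 3 ∣ 45, we get r ≡ 1 (mod 3).

The forward direction fails; the converse holds.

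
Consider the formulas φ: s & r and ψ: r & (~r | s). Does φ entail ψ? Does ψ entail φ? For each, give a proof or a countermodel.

(⇒) Assume the antecedent. If r is true, the antecedent forces (r = T, s = T), and r & (~r | s) holds there. If r is false, the antecedent cannot hold. Either way r & (~r | s) holds.

(⇐) Assume the antecedent. If r is true, the antecedent forces (r = T, s = T), and s & r holds there. If r is false, the antecedent cannot hold. Either way s & r holds.

The biconditional holds.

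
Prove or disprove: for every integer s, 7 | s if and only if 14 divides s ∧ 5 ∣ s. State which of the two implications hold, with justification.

Only the reverse direction holds.

(⇒) This fails: take s = 7. Certainly 7 ∣ 7, but 14 ∤ 7.

(⇐) Suppose 14 ∣ s and 5 ∣ s. Any common multiple of 14 and 5 is a multiple of their lcm; here gcd(14, 5) = 1, so lcm(14, 5) = 14·5 = 70, so 70 ∣ s. Since 7 ∣ 70, it follows that 7 ∣ s.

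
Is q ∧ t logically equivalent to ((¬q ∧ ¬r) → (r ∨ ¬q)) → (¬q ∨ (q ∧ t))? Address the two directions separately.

Forward direction. Assume the antecedent. If t is true, the consequent reduces to true regardless of the other variables. If t is false, the antecedent cannot hold. Either way the consequent holds.

Converse. This fails. Under t = F, r = F, q = F, the left side is false but the right side is true.

Only the forward implication holds.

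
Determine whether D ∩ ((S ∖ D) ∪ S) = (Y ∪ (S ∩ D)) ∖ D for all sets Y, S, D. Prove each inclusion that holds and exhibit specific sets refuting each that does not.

Neither inclusion holds.

Forward inclusion. This inclusion fails. Take Y = ∅, S = {1}, D = {1}; then 1 ∈ D ∩ ((S ∖ D) ∪ S) but 1 ∉ (Y ∪ (S ∩ D)) ∖ D.

Reverse inclusion. This inclusion fails. Take Y = {1}, S = ∅, D = ∅; then 1 ∈ (Y ∪ (S ∩ D)) ∖ D but 1 ∉ D ∩ ((S ∖ D) ∪ S).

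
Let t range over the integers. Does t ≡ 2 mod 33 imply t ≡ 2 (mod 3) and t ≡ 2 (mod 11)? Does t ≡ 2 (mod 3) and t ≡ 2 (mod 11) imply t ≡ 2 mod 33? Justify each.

[⇐] If t ≡ 2 (mod 3) and t ≡ 2 (mod 11), then by the Chinese remainder theorem t ≡ 2 (mod 33). This is exactly t ≡ 2 (mod 33).

[⇒] Suppose t ≡ 2 (mod 33); write t = 33j + 2. Since 3 ∣ 33, reducing mod 3 gives t ≡ 2 (mod 3); since 11 ∣ 33, reducing mod 11 gives t ≡ 2 (mod 11).

Both directions hold; the statement is true.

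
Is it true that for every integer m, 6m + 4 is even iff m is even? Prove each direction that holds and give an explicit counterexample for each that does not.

(⟸) Suppose m is even. Since 6 is even, 6m is even for every m, so 6m + 4 has the same parity as 4, which is even. Hence 6m + 4 is even.

(⟹) This fails: take m = 5. Then 6m + 4 = 34, which is even, yet m = 5 is odd, not even.

Only the converse holds.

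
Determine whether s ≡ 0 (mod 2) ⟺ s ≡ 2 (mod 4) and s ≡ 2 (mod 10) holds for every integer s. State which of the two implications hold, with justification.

(⇒) fails; (⇐) holds.

(⟹) This fails: s = 0 gives 0 ≡ 0 (mod 2) but 0 ≡ 0 (mod 4), so the conjunction on the right does not hold.

(⟸) Conversely, if s ≡ 2 (mod 4) and s ≡ 2 (mod 10), then by the Chinese remainder theorem s ≡ 2 (mod 20). Since 2 ≡ 0 (mod 2) and 2 ∣ 20, we get s ≡ 0 (mod 2).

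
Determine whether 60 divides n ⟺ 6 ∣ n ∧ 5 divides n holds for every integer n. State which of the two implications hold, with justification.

Only the forward implication holds.

(→) If 60 ∣ n, write n = 60q. Since 60 = 10·6, n = 6·(10q), so 6 ∣ n; and since 60 = 12·5, n = 5·(12q), so 5 ∣ n.

(←) This fails: take n = 30. Both 6 ∣ 30 and 5 ∣ 30, yet 30 is not a multiple of 60 (since 30 = 0·60 + 30), so 60 ∤ 30.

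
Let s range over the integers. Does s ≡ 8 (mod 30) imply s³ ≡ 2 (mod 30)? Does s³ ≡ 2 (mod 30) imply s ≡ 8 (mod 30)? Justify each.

[⇐] Suppose s³ ≡ 2 (mod 30). The only residue r in {0, …, 29} with r³ ≡ 2 (mod 30) is r = 8, so s ≡ 8 (mod 30).

[⇒] Suppose s ≡ 8 (mod 30). Write s = 30j + 8. Then (30j + 8)³ = 27000j³ + 21600j² + 5760j + 512 = 30(900j³ + 720j² + 192j + 17) + 2, so s³ ≡ 2 (mod 30).

Equivalent; both directions hold.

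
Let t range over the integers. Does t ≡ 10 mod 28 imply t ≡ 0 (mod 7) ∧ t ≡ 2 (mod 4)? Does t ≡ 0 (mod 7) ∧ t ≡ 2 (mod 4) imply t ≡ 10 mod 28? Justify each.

Neither direction holds.

[⇒] This fails: t = 10 gives 10 ≡ 10 (mod 28) but 10 ≡ 3 (mod 7), so the conjunction on the right does not hold.

[⇐] This fails: t = 14 satisfies both congruences on the right (14 ≡ 0 mod 7 and 14 ≡ 2 mod 4) yet 14 ≡ 14 (mod 28), not 10.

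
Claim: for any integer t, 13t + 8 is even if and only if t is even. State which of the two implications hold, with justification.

Equivalent; both directions hold.

(⟹) Suppose 13t + 8 is even. Since 13 is odd, 13t and t have the same parity, so 13t + 8 ≡ t + 8 (mod 2). As 8 is even, 13t + 8 is even exactly when t is even. Thus t is even.

(⟸) Conversely, suppose t is even; write t = 2j. Then 13t + 8 = 13·(2j) + 8 = 2·13j + 8, which is even.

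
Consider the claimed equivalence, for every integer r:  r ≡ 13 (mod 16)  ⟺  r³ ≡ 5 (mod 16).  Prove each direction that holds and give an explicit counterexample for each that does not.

(←) Suppose r³ ≡ 5 (mod 16). The only residue r in {0, …, 15} with r³ ≡ 5 (mod 16) is r = 13, so r ≡ 13 (mod 16).

(→) Suppose r ≡ 13 (mod 16). Write r = 16j + 13. Then (16j + 13)³ = 4096j³ + 9984j² + 8112j + 2197 = 16(256j³ + 624j² + 507j + 137) + 5, so r³ ≡ 5 (mod 16).

Equivalent; both directions hold.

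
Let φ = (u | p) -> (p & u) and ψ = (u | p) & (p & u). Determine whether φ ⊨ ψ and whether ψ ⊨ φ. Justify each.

Only the reverse direction holds.

(→) This fails. Under p = F, u = F, the left side is true but the right side is false.

(←) Assume the antecedent. If p is true, the antecedent forces (p = T, u = T), and (u | p) -> (p & u) holds there. If p is false, the antecedent cannot hold. Either way (u | p) -> (p & u) holds.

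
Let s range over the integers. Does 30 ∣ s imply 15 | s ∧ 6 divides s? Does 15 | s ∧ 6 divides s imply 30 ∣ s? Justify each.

Forward direction. If 30 ∣ s, write s = 30q. Since 30 = 2·15, s = 15·(2q), so 15 ∣ s; and since 30 = 5·6, s = 6·(5q), so 6 ∣ s.

Converse. Suppose 15 ∣ s and 6 ∣ s. Any common multiple of 15 and 6 is a multiple of their lcm; here lcm(15, 6) = 15·6/gcd(15, 6) = 90/3 = 30, so 30 ∣ s.

Both directions hold; the statement is true.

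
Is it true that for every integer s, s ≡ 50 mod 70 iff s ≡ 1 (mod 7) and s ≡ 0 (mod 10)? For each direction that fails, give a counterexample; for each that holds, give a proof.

Converse. If s ≡ 1 (mod 7) and s ≡ 0 (mod 10), then by the Chinese remainder theorem s ≡ 50 (mod 70). This is exactly s ≡ 50 (mod 70).

Forward direction. Suppose s ≡ 50 (mod 70); write s = 70j + 50. Since 7 ∣ 70, reducing mod 7 gives s ≡ 50 ≡ 1 (mod 7); since 10 ∣ 70, reducing mod 10 gives s ≡ 50 ≡ 0 (mod 10).

Both directions hold; the statement is true.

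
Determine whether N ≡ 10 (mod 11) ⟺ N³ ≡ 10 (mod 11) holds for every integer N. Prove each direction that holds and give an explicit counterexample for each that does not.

Both directions hold.

(⇒) Suppose N ≡ 10 (mod 11). Write N = 11j + 10. Then (11j + 10)³ = 1331j³ + 3630j² + 3300j + 1000 = 11(121j³ + 330j² + 300j + 90) + 10, so N³ ≡ 10 (mod 11).

(⇐) Conversely, suppose N³ ≡ 10 (mod 11). The only residue r in {0, …, 10} with r³ ≡ 10 (mod 11) is r = 10, so N ≡ 10 (mod 11).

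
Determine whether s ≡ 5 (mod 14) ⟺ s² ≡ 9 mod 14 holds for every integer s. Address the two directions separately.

(⇒) This fails: take s = 5. Then 5 ≡ 5 (mod 14), but 5² = 25 ≡ 11 (mod 14), not 9.

(⇐) This fails: take s = 3. Then 3² = 9 ≡ 9 (mod 14), yet 3 ≡ 3 (mod 14), not 5.

(⇒) fails and (⇐) fails.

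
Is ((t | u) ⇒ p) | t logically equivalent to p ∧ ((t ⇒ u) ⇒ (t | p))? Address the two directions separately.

(→) This fails. Under p = F, u = F, t = F, the left side is true but the right side is false.

(←) Assume the antecedent. If p is true, ((t | u) ⇒ p) | t reduces to true regardless of the other variables. If p is false, the antecedent cannot hold. Either way ((t | u) ⇒ p) | t holds.

Only the reverse direction holds.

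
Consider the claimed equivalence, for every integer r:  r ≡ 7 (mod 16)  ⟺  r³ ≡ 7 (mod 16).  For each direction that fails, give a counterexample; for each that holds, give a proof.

(⇒) Suppose r ≡ 7 (mod 16). Write r = 16j + 7. Then (16j + 7)³ = 4096j³ + 5376j² + 2352j + 343 = 16(256j³ + 336j² + 147j + 21) + 7, so r³ ≡ 7 (mod 16).

(⇐) Conversely, suppose r³ ≡ 7 (mod 16). The only residue r in {0, …, 15} with r³ ≡ 7 (mod 16) is r = 7, so r ≡ 7 (mod 16).

Both directions hold.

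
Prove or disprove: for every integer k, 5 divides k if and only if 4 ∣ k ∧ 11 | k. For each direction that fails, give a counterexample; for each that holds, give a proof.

Neither direction holds.

Forward direction. This fails: take k = 5. Certainly 5 ∣ 5, but 4 ∤ 5.

Converse. This fails: take k = 44. Both 4 ∣ 44 and 11 ∣ 44, yet 44 is not a multiple of 5 (since 44 = 8·5 + 4), so 5 ∤ 44.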